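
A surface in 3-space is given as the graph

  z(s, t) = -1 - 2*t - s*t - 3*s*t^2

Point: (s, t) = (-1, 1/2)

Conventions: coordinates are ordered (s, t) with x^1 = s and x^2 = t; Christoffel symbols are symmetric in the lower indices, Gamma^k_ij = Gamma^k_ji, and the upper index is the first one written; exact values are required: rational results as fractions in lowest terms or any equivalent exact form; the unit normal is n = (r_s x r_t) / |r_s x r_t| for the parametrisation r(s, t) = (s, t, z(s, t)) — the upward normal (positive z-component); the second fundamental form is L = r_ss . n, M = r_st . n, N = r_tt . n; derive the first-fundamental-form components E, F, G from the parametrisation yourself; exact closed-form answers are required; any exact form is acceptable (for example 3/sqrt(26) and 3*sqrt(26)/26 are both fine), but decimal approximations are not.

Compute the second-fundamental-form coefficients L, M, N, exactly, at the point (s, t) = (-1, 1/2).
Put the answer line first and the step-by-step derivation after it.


Answer: L = 0, M = -16*sqrt(105)/105, N = 8*sqrt(105)/35

z_s = -5/4, z_t = 2, z_ss = 0, z_st = -4, z_tt = 6
E = 41/16, F = -5/2, G = 5; answer radicand W^2 = 105/16
unnormalised second-form numerators: l = 0, m = -4, n = 6; L = l/sqrt(105/16), and similarly M = m/sqrt(W^2), N = n/sqrt(W^2)


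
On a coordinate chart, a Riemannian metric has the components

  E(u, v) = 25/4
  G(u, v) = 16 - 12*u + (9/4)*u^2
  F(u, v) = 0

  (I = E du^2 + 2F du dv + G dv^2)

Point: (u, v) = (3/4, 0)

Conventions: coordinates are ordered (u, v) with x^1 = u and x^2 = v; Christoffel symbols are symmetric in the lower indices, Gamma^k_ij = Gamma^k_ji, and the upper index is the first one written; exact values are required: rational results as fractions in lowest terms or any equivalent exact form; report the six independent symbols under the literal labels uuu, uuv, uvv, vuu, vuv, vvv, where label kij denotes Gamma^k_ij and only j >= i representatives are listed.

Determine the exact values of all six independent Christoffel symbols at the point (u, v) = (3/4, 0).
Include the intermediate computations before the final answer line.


E = 25/4, F = 0, G = 529/64 at the point
E_u = 0, E_v = 0, F_u = 0, F_v = 0, G_u = -69/8, G_v = 0
EG - F^2 = 13225/256;  g^inv = (256/13225) * [[529/64, 0], [0, 25/4]]
first-kind symbols [ij,l] = (1/2)(d_i g_jl + d_j g_il - d_l g_ij): [uu,u] = E_u/2 = 0, [uu,v] = F_u - E_v/2 = 0, [uv,u] = E_v/2 = 0, [uv,v] = G_u/2 = -69/16, [vv,u] = F_v - G_u/2 = 69/16, [vv,v] = G_v/2 = 0
Gamma^u_ij = (G*[ij,u] - F*[ij,v])/(EG - F^2), Gamma^v_ij = (E*[ij,v] - F*[ij,u])/(EG - F^2)

Answer: Gamma_uuu = 0, Gamma_uuv = 0, Gamma_uvv = 69/100, Gamma_vuu = 0, Gamma_vuv = -12/23, Gamma_vvv = 0


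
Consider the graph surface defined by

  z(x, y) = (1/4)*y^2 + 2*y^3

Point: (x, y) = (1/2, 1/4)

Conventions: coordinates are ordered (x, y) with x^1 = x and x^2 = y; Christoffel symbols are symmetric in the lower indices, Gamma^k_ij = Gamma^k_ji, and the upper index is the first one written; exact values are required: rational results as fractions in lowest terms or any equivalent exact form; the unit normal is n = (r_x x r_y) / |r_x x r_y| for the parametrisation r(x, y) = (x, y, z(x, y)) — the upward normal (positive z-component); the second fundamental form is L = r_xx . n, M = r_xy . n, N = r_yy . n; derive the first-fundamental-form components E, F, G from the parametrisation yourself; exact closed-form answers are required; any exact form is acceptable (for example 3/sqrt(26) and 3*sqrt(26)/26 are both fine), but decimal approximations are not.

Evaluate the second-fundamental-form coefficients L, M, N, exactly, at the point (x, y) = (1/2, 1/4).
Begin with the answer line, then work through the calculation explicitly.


Answer: L = 0, M = 0, N = 7*sqrt(5)/5

z_x = 0, z_y = 1/2, z_xx = 0, z_xy = 0, z_yy = 7/2
E = 1, F = 0, G = 5/4; answer radicand W^2 = 5/4
unnormalised second-form numerators: l = 0, m = 0, n = 7/2; L = l/sqrt(5/4), and similarly M = m/sqrt(W^2), N = n/sqrt(W^2)


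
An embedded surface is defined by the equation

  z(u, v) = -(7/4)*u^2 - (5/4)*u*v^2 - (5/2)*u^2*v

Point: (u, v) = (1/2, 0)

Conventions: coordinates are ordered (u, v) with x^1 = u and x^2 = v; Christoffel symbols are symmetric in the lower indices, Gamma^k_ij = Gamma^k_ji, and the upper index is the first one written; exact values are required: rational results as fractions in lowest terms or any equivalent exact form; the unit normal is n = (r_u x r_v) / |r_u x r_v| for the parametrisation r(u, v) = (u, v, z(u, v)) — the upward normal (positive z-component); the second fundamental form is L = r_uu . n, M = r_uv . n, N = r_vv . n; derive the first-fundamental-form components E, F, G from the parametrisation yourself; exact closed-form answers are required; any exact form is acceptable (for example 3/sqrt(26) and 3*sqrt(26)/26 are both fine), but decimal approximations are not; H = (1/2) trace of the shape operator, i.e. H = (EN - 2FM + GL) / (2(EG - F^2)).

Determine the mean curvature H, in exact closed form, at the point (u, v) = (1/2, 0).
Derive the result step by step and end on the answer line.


z_u = -7/4, z_v = -5/8, z_uu = -7/2, z_uv = -5/2, z_vv = -5/4
E = 65/16, F = 35/32, G = 89/64; answer radicand W^2 = 285/64
unnormalised second-form numerators: l = -7/2, m = -5/2, n = -5/4; L = l/sqrt(285/64), and similarly M = m/sqrt(W^2), N = n/sqrt(W^2)
H = (E*n - 2*F*m + G*l) / (2*(EG - F^2)*sqrt(W^2)); E*n - 2*F*m + G*l = -573/128, EG - F^2 = 285/64, so H = (-191/380)/sqrt(285/64)

Answer: H = -382*sqrt(285)/27075


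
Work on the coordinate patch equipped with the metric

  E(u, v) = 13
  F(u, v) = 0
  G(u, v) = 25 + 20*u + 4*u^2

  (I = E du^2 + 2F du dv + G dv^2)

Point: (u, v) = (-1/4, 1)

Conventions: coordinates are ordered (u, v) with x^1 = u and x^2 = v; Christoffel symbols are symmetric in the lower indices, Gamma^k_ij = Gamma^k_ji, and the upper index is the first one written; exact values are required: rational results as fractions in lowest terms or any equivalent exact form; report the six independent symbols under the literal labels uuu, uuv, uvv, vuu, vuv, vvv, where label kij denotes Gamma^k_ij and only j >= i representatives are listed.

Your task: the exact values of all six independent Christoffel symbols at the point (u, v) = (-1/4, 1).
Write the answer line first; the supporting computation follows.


Answer: Gamma_uuu = 0, Gamma_uuv = 0, Gamma_uvv = -9/13, Gamma_vuu = 0, Gamma_vuv = 4/9, Gamma_vvv = 0

E = 13, F = 0, G = 81/4 at the point
E_u = 0, E_v = 0, F_u = 0, F_v = 0, G_u = 18, G_v = 0
EG - F^2 = 1053/4;  g^inv = (4/1053) * [[81/4, 0], [0, 13]]
first-kind symbols [ij,l] = (1/2)(d_i g_jl + d_j g_il - d_l g_ij): [uu,u] = E_u/2 = 0, [uu,v] = F_u - E_v/2 = 0, [uv,u] = E_v/2 = 0, [uv,v] = G_u/2 = 9, [vv,u] = F_v - G_u/2 = -9, [vv,v] = G_v/2 = 0
Gamma^u_ij = (G*[ij,u] - F*[ij,v])/(EG - F^2), Gamma^v_ij = (E*[ij,v] - F*[ij,u])/(EG - F^2)


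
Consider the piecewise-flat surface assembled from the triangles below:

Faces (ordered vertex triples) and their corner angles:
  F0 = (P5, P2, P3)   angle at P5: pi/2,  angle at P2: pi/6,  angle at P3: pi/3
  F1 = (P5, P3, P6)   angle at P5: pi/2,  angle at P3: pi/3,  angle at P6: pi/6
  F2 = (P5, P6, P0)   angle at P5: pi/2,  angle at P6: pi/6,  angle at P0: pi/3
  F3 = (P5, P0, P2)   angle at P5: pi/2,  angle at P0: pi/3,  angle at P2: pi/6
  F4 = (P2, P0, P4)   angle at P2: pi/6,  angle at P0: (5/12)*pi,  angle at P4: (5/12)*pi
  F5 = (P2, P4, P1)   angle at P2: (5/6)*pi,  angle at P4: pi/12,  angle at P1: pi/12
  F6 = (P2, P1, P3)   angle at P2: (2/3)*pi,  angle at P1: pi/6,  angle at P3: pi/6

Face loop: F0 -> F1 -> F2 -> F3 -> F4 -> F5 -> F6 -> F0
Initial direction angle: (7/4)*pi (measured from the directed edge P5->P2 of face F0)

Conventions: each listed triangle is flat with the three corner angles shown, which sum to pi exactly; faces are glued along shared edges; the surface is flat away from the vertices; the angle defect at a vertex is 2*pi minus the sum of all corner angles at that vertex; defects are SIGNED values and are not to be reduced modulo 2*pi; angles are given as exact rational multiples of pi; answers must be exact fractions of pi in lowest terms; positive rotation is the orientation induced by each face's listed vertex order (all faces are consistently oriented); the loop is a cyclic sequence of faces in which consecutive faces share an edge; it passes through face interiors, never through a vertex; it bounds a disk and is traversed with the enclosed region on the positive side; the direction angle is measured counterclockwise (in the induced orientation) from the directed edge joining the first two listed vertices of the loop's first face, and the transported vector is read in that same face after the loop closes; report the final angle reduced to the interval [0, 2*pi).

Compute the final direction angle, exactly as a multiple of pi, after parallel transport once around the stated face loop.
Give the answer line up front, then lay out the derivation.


Answer: final direction angle = (7/4)*pi

enclosed vertex P2: corner angles sum to 2*pi, defect = 2*pi - 2*pi = 0
enclosed vertex P5: corner angles sum to 2*pi, defect = 2*pi - 2*pi = 0
the final direction is the initial angle plus the enclosed defects, taken mod 2*pi in the induced orientation
final angle = (7/4)*pi + 0 = (7/4)*pi (mod 2*pi)


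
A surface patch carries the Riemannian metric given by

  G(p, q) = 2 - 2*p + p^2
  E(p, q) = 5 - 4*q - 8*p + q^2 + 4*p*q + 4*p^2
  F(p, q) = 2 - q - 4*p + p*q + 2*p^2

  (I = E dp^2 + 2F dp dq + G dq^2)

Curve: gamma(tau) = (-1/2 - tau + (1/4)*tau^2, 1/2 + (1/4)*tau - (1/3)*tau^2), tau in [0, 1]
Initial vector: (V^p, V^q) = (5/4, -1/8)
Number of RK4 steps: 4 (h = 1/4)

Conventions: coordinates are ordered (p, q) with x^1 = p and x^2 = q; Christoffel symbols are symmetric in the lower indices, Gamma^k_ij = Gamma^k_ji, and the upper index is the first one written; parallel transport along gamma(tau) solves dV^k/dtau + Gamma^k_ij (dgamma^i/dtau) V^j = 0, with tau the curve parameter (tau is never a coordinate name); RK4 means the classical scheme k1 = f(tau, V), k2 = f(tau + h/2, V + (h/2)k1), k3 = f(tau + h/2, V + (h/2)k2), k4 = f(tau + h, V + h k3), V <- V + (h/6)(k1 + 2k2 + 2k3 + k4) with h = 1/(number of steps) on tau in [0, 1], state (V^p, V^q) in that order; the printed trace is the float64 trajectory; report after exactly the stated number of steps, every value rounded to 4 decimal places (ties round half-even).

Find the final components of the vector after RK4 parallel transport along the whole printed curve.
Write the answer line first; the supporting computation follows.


Answer: V^p = 0.9201, V^q = -0.3174

gamma'(tau) = (-1 + (1/2)*tau, 1/4 - (2/3)*tau); f(tau, V)^k = -Gamma^k_ij(gamma(tau)) gamma'^i(tau) V^j; h = 1/4; intermediate values shown to 6 dp
curve data and Christoffel symbols at the stage parameters:
  tau = 0.000000: gamma = (-0.500000, 0.500000), gamma' = (-1.000000, 0.250000); Gamma_ppp = -0.526316, Gamma_ppq = -0.263158, Gamma_pqq = 0.000000, Gamma_qpp = -0.315789, Gamma_qpq = -0.157895, Gamma_qqq = 0.000000
  tau = 0.125000: gamma = (-0.621094, 0.526042), gamma' = (-0.937500, 0.166667); Gamma_ppp = -0.493603, Gamma_ppq = -0.246801, Gamma_pqq = 0.000000, Gamma_qpp = -0.294600, Gamma_qpq = -0.147300, Gamma_qqq = 0.000000
  tau = 0.250000: gamma = (-0.734375, 0.541667), gamma' = (-0.875000, 0.083333); Gamma_ppp = -0.465508, Gamma_ppq = -0.232754, Gamma_pqq = 0.000000, Gamma_qpp = -0.275826, Gamma_qpq = -0.137913, Gamma_qqq = 0.000000
  tau = 0.375000: gamma = (-0.839844, 0.546875), gamma' = (-0.812500, 0.000000); Gamma_ppp = -0.441256, Gamma_ppq = -0.220628, Gamma_pqq = 0.000000, Gamma_qpp = -0.259141, Gamma_qpq = -0.129571, Gamma_qqq = 0.000000
  tau = 0.500000: gamma = (-0.937500, 0.541667), gamma' = (-0.750000, -0.083333); Gamma_ppp = -0.420212, Gamma_ppq = -0.210106, Gamma_pqq = 0.000000, Gamma_qpp = -0.244248, Gamma_qpq = -0.122124, Gamma_qqq = 0.000000
  tau = 0.625000: gamma = (-1.027344, 0.526042), gamma' = (-0.687500, -0.166667); Gamma_ppp = -0.401862, Gamma_ppq = -0.200931, Gamma_pqq = 0.000000, Gamma_qpp = -0.230886, Gamma_qpq = -0.115443, Gamma_qqq = 0.000000
  tau = 0.750000: gamma = (-1.109375, 0.500000), gamma' = (-0.625000, -0.250000); Gamma_ppp = -0.385791, Gamma_ppq = -0.192896, Gamma_pqq = 0.000000, Gamma_qpp = -0.218831, Gamma_qpq = -0.109416, Gamma_qqq = 0.000000
  tau = 0.875000: gamma = (-1.183594, 0.463542), gamma' = (-0.562500, -0.333333); Gamma_ppp = -0.371660, Gamma_ppq = -0.185830, Gamma_pqq = 0.000000, Gamma_qpp = -0.207897, Gamma_qpq = -0.103948, Gamma_qqq = 0.000000
  tau = 1.000000: gamma = (-1.250000, 0.416667), gamma' = (-0.500000, -0.416667); Gamma_ppp = -0.359194, Gamma_ppq = -0.179597, Gamma_pqq = 0.000000, Gamma_qpp = -0.197923, Gamma_qpq = -0.098962, Gamma_qqq = 0.000000
step 0: V^p = 1.2500, V^q = -0.1250
step 1: k1 = (-0.542763, -0.325658), k2 = (-0.460078, -0.274591), k3 = (-0.465913, -0.278074), k4 = (-0.400104, -0.237072); V <- V + (h/6)(k1 + 2k2 + 2k3 + k4): V^p = 1.1335, V^q = -0.1945
step 2: k1 = (-0.400117, -0.237080), k2 = (-0.348290, -0.204544), k3 = (-0.351341, -0.206336), k4 = (-0.309097, -0.179662); V <- V + (h/6)(k1 + 2k2 + 2k3 + k4): V^p = 1.0457, V^q = -0.2461
step 3: k1 = (-0.309087, -0.179657), k2 = (-0.274856, -0.157915), k3 = (-0.276557, -0.158893), k4 = (-0.248100, -0.140729); V <- V + (h/6)(k1 + 2k2 + 2k3 + k4): V^p = 0.9765, V^q = -0.2859
step 4: k1 = (-0.248089, -0.140723), k2 = (-0.224518, -0.125589), k3 = (-0.225514, -0.126146), k4 = (-0.205611, -0.113296); V <- V + (h/6)(k1 + 2k2 + 2k3 + k4): V^p = 0.9201, V^q = -0.3174


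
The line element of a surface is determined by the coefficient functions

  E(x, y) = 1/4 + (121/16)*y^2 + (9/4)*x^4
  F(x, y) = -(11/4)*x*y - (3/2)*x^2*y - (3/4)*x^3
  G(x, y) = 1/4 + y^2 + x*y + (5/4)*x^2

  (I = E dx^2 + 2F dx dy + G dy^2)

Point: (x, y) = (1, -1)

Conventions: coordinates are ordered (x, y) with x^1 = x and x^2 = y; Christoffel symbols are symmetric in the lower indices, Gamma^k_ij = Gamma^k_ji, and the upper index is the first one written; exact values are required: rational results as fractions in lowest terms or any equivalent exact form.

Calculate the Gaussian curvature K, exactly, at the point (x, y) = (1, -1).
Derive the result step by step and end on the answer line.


E = 161/16, F = 7/2, G = 3/2, EG - F^2 = 91/32 at the point
E_x = 9, E_y = -121/8, F_x = 7/2, F_y = -17/4, G_x = 3/2, G_y = -1
E_yy = 121/8, F_xy = -23/4, G_xx = 5/2
By Brioschi, K is (det M1 - det M2) divided by (EG - F^2) squared.
M1 = [[-E_yy/2 + F_xy - G_xx/2, E_x/2, F_x - E_y/2], [F_y - G_x/2, E, F], [G_y/2, F, G]] = [[-233/16, 9/2, 177/16], [-5, 161/16, 7/2], [-1/2, 7/2, 3/2]]; det M1 = -39289/256
M2 = [[0, E_y/2, G_x/2], [E_y/2, E, F], [G_x/2, F, G]] = [[0, -121/16, 3/4], [-121/16, 161/16, 7/2], [3/4, 7/2, 3/2]]; det M2 = -67149/512
det M1 - det M2 = -11429/512; K = -11429/512 / (91/32)^2 = -22858/8281

Answer: K = -22858/8281


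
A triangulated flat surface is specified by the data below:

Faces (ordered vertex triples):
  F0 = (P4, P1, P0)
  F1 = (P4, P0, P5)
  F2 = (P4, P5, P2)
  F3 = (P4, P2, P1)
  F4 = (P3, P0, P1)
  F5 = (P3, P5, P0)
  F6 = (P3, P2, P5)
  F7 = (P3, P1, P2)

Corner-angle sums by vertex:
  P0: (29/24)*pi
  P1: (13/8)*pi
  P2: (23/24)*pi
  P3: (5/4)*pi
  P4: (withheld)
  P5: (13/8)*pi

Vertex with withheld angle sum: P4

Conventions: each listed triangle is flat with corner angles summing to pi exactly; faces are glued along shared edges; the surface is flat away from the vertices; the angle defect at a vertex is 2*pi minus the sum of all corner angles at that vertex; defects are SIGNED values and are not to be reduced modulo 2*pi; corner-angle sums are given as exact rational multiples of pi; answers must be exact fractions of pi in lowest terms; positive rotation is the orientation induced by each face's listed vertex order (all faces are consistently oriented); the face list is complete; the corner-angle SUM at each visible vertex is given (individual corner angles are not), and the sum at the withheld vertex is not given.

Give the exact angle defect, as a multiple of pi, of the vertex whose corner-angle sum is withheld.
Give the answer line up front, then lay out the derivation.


Answer: defect(P4) = (2/3)*pi

V = 6, E = 12, F = 8; chi = V - E + F = 2
Gauss-Bonnet: total defect = 2*pi*chi = 4*pi; visible defects sum to (10/3)*pi


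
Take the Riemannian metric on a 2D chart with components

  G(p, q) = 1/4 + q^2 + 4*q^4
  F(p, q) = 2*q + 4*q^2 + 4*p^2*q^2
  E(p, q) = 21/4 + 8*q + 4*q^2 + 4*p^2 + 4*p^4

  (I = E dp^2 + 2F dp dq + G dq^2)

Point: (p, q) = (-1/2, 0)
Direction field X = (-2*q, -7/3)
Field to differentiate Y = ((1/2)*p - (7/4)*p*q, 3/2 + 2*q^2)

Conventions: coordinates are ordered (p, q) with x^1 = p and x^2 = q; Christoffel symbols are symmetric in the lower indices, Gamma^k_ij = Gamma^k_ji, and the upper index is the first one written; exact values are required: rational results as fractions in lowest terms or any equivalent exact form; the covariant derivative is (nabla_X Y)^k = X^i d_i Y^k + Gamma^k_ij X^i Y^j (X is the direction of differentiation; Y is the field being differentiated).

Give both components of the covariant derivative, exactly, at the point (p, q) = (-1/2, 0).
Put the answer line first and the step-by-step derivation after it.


Answer: (nabla_X Y)^p = -287/104, (nabla_X Y)^q = 0

E = 13/2, F = 0, G = 1/4 at the point
E_p = -6, E_q = 8, F_p = 0, F_q = 2, G_p = 0, G_q = 0
EG - F^2 = 13/8;  g^inv = (8/13) * [[1/4, 0], [0, 13/2]]
first-kind symbols [ij,l] = (1/2)(d_i g_jl + d_j g_il - d_l g_ij): [pp,p] = E_p/2 = -3, [pp,q] = F_p - E_q/2 = -4, [pq,p] = E_q/2 = 4, [pq,q] = G_p/2 = 0, [qq,p] = F_q - G_p/2 = 2, [qq,q] = G_q/2 = 0
Gamma^p_ij = (G*[ij,p] - F*[ij,q])/(EG - F^2), Gamma^q_ij = (E*[ij,q] - F*[ij,p])/(EG - F^2)
Gamma_ppp = -6/13, Gamma_ppq = 8/13, Gamma_pqq = 4/13, Gamma_qpp = -16, Gamma_qpq = 0, Gamma_qqq = 0
X = (0, -7/3), Y = (-1/4, 3/2) at the point


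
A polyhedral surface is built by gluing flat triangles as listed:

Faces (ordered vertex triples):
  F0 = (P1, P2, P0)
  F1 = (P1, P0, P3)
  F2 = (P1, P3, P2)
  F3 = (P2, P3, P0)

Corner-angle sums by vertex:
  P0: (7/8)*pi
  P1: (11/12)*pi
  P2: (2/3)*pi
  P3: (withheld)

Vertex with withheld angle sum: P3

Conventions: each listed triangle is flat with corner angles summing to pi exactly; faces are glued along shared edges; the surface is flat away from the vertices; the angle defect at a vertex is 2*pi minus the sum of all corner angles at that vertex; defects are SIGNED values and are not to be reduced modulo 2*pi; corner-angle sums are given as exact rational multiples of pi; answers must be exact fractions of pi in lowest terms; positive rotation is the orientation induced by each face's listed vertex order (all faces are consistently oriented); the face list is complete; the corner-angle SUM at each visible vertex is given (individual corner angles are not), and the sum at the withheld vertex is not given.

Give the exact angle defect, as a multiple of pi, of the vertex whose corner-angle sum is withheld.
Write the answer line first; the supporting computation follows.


Answer: defect(P3) = (11/24)*pi

V = 4, E = 6, F = 4; chi = V - E + F = 2
Gauss-Bonnet: total defect = 2*pi*chi = 4*pi; visible defects sum to (85/24)*pi


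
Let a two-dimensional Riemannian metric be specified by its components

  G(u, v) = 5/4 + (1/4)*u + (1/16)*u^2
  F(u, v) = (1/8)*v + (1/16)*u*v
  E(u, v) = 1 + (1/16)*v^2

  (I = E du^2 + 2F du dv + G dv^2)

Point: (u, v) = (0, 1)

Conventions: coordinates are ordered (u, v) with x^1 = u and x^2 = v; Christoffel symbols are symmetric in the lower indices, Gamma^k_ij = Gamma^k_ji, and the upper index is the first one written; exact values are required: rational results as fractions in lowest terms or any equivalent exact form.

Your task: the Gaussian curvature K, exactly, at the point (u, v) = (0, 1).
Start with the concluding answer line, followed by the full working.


Answer: K = -16/441

E = 17/16, F = 1/8, G = 5/4, EG - F^2 = 21/16 at the point
E_u = 0, E_v = 1/8, F_u = 1/16, F_v = 1/8, G_u = 1/4, G_v = 0
E_vv = 1/8, F_uv = 1/16, G_uu = 1/8
Compute both Brioschi determinants and normalise by (EG - F^2)^2.
M1 = [[-E_vv/2 + F_uv - G_uu/2, E_u/2, F_u - E_v/2], [F_v - G_u/2, E, F], [G_v/2, F, G]] = [[-1/16, 0, 0], [0, 17/16, 1/8], [0, 1/8, 5/4]]; det M1 = -21/256
M2 = [[0, E_v/2, G_u/2], [E_v/2, E, F], [G_u/2, F, G]] = [[0, 1/16, 1/8], [1/16, 17/16, 1/8], [1/8, 1/8, 5/4]]; det M2 = -5/256
det M1 - det M2 = -1/16; K = -1/16 / (21/16)^2 = -16/441


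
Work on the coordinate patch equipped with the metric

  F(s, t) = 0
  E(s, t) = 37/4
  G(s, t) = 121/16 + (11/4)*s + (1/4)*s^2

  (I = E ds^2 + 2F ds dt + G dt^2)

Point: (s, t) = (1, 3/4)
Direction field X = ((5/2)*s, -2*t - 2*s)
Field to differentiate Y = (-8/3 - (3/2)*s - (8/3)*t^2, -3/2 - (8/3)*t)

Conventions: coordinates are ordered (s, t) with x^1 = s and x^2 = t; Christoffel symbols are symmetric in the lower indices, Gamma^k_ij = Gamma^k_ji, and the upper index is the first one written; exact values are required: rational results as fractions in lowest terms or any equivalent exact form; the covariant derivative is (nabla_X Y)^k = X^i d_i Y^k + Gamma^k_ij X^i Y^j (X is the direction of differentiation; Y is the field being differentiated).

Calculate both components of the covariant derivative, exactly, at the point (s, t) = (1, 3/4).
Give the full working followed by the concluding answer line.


E = 37/4, F = 0, G = 169/16 at the point
E_s = 0, E_t = 0, F_s = 0, F_t = 0, G_s = 13/4, G_t = 0
EG - F^2 = 6253/64;  g^inv = (64/6253) * [[169/16, 0], [0, 37/4]]
first-kind symbols [ij,l] = (1/2)(d_i g_jl + d_j g_il - d_l g_ij): [ss,s] = E_s/2 = 0, [ss,t] = F_s - E_t/2 = 0, [st,s] = E_t/2 = 0, [st,t] = G_s/2 = 13/8, [tt,s] = F_t - G_s/2 = -13/8, [tt,t] = G_t/2 = 0
Gamma^s_ij = (G*[ij,s] - F*[ij,t])/(EG - F^2), Gamma^t_ij = (E*[ij,t] - F*[ij,s])/(EG - F^2)
Gamma_sss = 0, Gamma_sst = 0, Gamma_stt = -13/74, Gamma_tss = 0, Gamma_tst = 2/13, Gamma_ttt = 0
X = (5/2, -7/2), Y = (-17/3, -7/2) at the point

Answer: (nabla_X Y)^s = 2397/296, (nabla_X Y)^t = 287/26


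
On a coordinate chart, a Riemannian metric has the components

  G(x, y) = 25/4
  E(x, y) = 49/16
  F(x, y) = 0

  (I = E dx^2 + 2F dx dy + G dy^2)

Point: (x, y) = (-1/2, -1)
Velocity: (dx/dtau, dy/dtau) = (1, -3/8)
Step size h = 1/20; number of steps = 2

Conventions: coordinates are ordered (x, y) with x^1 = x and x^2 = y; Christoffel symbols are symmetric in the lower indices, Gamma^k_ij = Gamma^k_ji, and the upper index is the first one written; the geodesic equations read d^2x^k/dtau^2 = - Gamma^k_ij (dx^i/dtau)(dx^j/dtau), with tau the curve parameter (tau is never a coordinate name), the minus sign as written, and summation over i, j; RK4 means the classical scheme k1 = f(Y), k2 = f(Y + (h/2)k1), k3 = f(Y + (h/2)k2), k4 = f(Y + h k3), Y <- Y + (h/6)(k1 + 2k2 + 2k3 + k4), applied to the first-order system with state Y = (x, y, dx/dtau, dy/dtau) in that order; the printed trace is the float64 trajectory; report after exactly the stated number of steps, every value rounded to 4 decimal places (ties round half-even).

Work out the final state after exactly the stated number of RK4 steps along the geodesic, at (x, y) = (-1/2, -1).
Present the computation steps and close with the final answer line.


f(Y) = (dx/dtau, dy/dtau, -Gamma^x_ij Y'^i Y'^j, -Gamma^y_ij Y'^i Y'^j) with the Gammas evaluated at the stage position; h = 0.050000; intermediate values shown to 6 dp
step 0: x = -0.5000, y = -1.0000, dx/dtau = 1.0000, dy/dtau = -0.3750
step 1:
  k1: at (x, y) = (-0.500000, -1.000000), (dx/dtau, dy/dtau) = (1.000000, -0.375000); Gamma_xxx = 0.000000, Gamma_xxy = 0.000000, Gamma_xyy = 0.000000, Gamma_yxx = 0.000000, Gamma_yxy = 0.000000, Gamma_yyy = 0.000000; k1 = (1.000000, -0.375000, 0.000000, 0.000000)
  k2: at (x, y) = (-0.475000, -1.009375), (dx/dtau, dy/dtau) = (1.000000, -0.375000); Gamma_xxx = 0.000000, Gamma_xxy = 0.000000, Gamma_xyy = 0.000000, Gamma_yxx = 0.000000, Gamma_yxy = 0.000000, Gamma_yyy = 0.000000; k2 = (1.000000, -0.375000, 0.000000, 0.000000)
  k3: at (x, y) = (-0.475000, -1.009375), (dx/dtau, dy/dtau) = (1.000000, -0.375000); Gamma_xxx = 0.000000, Gamma_xxy = 0.000000, Gamma_xyy = 0.000000, Gamma_yxx = 0.000000, Gamma_yxy = 0.000000, Gamma_yyy = 0.000000; k3 = (1.000000, -0.375000, 0.000000, 0.000000)
  k4: at (x, y) = (-0.450000, -1.018750), (dx/dtau, dy/dtau) = (1.000000, -0.375000); Gamma_xxx = 0.000000, Gamma_xxy = 0.000000, Gamma_xyy = 0.000000, Gamma_yxx = 0.000000, Gamma_yxy = 0.000000, Gamma_yyy = 0.000000; k4 = (1.000000, -0.375000, 0.000000, 0.000000)
  Y <- Y + (h/6)(k1 + 2k2 + 2k3 + k4): x = -0.4500, y = -1.0188, dx/dtau = 1.0000, dy/dtau = -0.3750
step 2:
  k1: at (x, y) = (-0.450000, -1.018750), (dx/dtau, dy/dtau) = (1.000000, -0.375000); Gamma_xxx = 0.000000, Gamma_xxy = 0.000000, Gamma_xyy = 0.000000, Gamma_yxx = 0.000000, Gamma_yxy = 0.000000, Gamma_yyy = 0.000000; k1 = (1.000000, -0.375000, 0.000000, 0.000000)
  k2: at (x, y) = (-0.425000, -1.028125), (dx/dtau, dy/dtau) = (1.000000, -0.375000); Gamma_xxx = 0.000000, Gamma_xxy = 0.000000, Gamma_xyy = 0.000000, Gamma_yxx = 0.000000, Gamma_yxy = 0.000000, Gamma_yyy = 0.000000; k2 = (1.000000, -0.375000, 0.000000, 0.000000)
  k3: at (x, y) = (-0.425000, -1.028125), (dx/dtau, dy/dtau) = (1.000000, -0.375000); Gamma_xxx = 0.000000, Gamma_xxy = 0.000000, Gamma_xyy = 0.000000, Gamma_yxx = 0.000000, Gamma_yxy = 0.000000, Gamma_yyy = 0.000000; k3 = (1.000000, -0.375000, 0.000000, 0.000000)
  k4: at (x, y) = (-0.400000, -1.037500), (dx/dtau, dy/dtau) = (1.000000, -0.375000); Gamma_xxx = 0.000000, Gamma_xxy = 0.000000, Gamma_xyy = 0.000000, Gamma_yxx = 0.000000, Gamma_yxy = 0.000000, Gamma_yyy = 0.000000; k4 = (1.000000, -0.375000, 0.000000, 0.000000)
  Y <- Y + (h/6)(k1 + 2k2 + 2k3 + k4): x = -0.4000, y = -1.0375, dx/dtau = 1.0000, dy/dtau = -0.3750

Answer: x = -0.4000, y = -1.0375, dx/dtau = 1.0000, dy/dtau = -0.3750


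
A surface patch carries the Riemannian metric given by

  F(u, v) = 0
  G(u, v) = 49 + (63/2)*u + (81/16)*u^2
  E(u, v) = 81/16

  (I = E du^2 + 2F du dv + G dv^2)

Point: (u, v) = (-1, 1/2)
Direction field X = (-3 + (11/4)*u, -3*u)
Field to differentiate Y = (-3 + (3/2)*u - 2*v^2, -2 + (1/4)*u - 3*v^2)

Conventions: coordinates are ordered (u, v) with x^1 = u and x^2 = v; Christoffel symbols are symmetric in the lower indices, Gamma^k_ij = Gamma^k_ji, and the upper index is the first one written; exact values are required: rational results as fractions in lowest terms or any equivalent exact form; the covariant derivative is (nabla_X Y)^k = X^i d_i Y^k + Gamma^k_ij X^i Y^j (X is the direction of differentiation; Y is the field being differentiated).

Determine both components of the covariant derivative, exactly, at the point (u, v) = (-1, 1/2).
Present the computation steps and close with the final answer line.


E = 81/16, F = 0, G = 361/16 at the point
E_u = 0, E_v = 0, F_u = 0, F_v = 0, G_u = 171/8, G_v = 0
EG - F^2 = 29241/256;  g^inv = (256/29241) * [[361/16, 0], [0, 81/16]]
first-kind symbols [ij,l] = (1/2)(d_i g_jl + d_j g_il - d_l g_ij): [uu,u] = E_u/2 = 0, [uu,v] = F_u - E_v/2 = 0, [uv,u] = E_v/2 = 0, [uv,v] = G_u/2 = 171/16, [vv,u] = F_v - G_u/2 = -171/16, [vv,v] = G_v/2 = 0
Gamma^u_ij = (G*[ij,u] - F*[ij,v])/(EG - F^2), Gamma^v_ij = (E*[ij,v] - F*[ij,u])/(EG - F^2)
Gamma_uuu = 0, Gamma_uuv = 0, Gamma_uvv = -19/9, Gamma_vuu = 0, Gamma_vuv = 9/19, Gamma_vvv = 0
X = (-23/4, 3), Y = (-5, -3) at the point

Answer: (nabla_X Y)^u = 35/8, (nabla_X Y)^v = -2849/304


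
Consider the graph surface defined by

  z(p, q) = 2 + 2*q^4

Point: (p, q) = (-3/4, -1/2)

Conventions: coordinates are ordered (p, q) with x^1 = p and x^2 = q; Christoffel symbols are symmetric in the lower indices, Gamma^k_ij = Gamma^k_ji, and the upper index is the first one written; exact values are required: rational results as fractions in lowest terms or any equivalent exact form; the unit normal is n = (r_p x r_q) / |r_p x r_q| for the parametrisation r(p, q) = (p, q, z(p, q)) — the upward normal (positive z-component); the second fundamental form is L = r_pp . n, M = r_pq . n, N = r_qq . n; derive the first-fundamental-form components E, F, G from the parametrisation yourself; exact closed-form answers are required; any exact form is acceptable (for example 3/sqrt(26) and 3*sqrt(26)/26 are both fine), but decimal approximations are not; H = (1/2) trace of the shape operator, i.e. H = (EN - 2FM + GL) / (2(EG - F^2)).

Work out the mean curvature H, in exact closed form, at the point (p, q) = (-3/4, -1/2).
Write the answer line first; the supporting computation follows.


Answer: H = 3*sqrt(2)/4

z_p = 0, z_q = -1, z_pp = 0, z_pq = 0, z_qq = 6
E = 1, F = 0, G = 2; answer radicand W^2 = 2
unnormalised second-form numerators: l = 0, m = 0, n = 6; L = l/sqrt(2), and similarly M = m/sqrt(W^2), N = n/sqrt(W^2)
H = (E*n - 2*F*m + G*l) / (2*(EG - F^2)*sqrt(W^2)); E*n - 2*F*m + G*l = 6, EG - F^2 = 2, so H = (3/2)/sqrt(2)


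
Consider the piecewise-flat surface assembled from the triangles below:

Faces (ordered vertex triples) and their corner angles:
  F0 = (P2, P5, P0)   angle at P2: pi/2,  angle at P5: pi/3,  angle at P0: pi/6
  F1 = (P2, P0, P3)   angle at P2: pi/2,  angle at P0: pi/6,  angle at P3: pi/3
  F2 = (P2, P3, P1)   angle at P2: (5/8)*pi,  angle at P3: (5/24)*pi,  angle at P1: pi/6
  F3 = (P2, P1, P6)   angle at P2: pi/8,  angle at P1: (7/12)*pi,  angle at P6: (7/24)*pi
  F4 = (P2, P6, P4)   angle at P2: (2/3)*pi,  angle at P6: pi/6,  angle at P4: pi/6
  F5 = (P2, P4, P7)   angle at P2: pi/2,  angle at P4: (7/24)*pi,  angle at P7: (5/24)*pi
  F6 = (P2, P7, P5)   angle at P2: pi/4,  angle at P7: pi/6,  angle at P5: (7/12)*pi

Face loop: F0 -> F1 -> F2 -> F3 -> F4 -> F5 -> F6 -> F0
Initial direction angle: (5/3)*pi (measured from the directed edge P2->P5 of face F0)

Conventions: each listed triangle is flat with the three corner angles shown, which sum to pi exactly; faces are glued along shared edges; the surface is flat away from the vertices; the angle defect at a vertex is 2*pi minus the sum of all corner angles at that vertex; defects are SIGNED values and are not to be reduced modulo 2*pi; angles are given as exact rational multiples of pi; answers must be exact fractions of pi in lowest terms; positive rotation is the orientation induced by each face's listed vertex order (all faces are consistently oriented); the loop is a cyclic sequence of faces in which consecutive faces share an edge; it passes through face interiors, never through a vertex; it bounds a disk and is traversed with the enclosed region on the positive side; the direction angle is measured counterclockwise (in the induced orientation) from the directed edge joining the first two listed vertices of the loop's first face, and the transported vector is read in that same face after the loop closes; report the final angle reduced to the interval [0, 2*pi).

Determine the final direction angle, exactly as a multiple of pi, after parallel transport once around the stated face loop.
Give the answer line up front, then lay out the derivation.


Answer: final direction angle = pi/2

enclosed vertex P2: corner angles sum to (19/6)*pi, defect = 2*pi - (19/6)*pi = (-7/6)*pi
the rotation equals the total enclosed defect, so the final angle is initial + defects (mod 2*pi)
final angle = (5/3)*pi - (7/6)*pi = pi/2 (mod 2*pi)


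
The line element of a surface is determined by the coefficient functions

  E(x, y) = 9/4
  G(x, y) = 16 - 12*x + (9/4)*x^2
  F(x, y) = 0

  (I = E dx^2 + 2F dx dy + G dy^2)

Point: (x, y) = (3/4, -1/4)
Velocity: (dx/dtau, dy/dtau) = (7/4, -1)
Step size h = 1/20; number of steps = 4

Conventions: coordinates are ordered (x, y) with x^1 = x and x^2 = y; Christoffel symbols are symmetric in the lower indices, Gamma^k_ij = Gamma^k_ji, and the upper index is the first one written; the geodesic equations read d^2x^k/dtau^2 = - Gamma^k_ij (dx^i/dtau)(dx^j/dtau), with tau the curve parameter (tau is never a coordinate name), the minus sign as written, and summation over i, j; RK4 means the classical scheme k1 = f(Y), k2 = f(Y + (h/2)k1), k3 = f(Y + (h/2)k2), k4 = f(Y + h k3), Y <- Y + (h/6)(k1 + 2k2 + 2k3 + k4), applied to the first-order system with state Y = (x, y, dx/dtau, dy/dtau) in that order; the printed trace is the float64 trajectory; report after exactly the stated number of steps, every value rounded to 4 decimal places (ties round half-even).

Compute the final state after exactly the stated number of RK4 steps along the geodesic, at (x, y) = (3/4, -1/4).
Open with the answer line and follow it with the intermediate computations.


Answer: x = 1.0538, y = -0.4900, dx/dtau = 1.2443, dy/dtau = -1.4122

f(Y) = (dx/dtau, dy/dtau, -Gamma^x_ij Y'^i Y'^j, -Gamma^y_ij Y'^i Y'^j) with the Gammas evaluated at the stage position; h = 0.050000; intermediate values shown to 6 dp
step 0: x = 0.7500, y = -0.2500, dx/dtau = 1.7500, dy/dtau = -1.0000
step 1:
  k1: at (x, y) = (0.750000, -0.250000), (dx/dtau, dy/dtau) = (1.750000, -1.000000); Gamma_xxx = 0.000000, Gamma_xxy = 0.000000, Gamma_xyy = 1.916667, Gamma_yxx = 0.000000, Gamma_yxy = -0.521739, Gamma_yyy = 0.000000; k1 = (1.750000, -1.000000, -1.916667, -1.826087)
  k2: at (x, y) = (0.793750, -0.275000), (dx/dtau, dy/dtau) = (1.702083, -1.045652); Gamma_xxx = 0.000000, Gamma_xxy = 0.000000, Gamma_xyy = 1.872917, Gamma_yxx = 0.000000, Gamma_yxy = -0.533927, Gamma_yyy = 0.000000; k2 = (1.702083, -1.045652, -2.047825, -1.900551)
  k3: at (x, y) = (0.792552, -0.276141), (dx/dtau, dy/dtau) = (1.698804, -1.047514); Gamma_xxx = 0.000000, Gamma_xxy = 0.000000, Gamma_xyy = 1.874115, Gamma_yxx = 0.000000, Gamma_yxy = -0.533585, Gamma_yyy = 0.000000; k3 = (1.698804, -1.047514, -2.056438, -1.899052)
  k4: at (x, y) = (0.834940, -0.302376), (dx/dtau, dy/dtau) = (1.647178, -1.094953); Gamma_xxx = 0.000000, Gamma_xxy = 0.000000, Gamma_xyy = 1.831726, Gamma_yxx = 0.000000, Gamma_yxy = -0.545933, Gamma_yyy = 0.000000; k4 = (1.647178, -1.094953, -2.196096, -1.969270)
  Y <- Y + (h/6)(k1 + 2k2 + 2k3 + k4): x = 0.8350, y = -0.3023, dx/dtau = 1.6473, dy/dtau = -1.0950
step 2:
  k1: at (x, y) = (0.834991, -0.302344), (dx/dtau, dy/dtau) = (1.647323, -1.094955); Gamma_xxx = 0.000000, Gamma_xxy = 0.000000, Gamma_xyy = 1.831675, Gamma_yxx = 0.000000, Gamma_yxy = -0.545948, Gamma_yyy = 0.000000; k1 = (1.647323, -1.094955, -2.196043, -1.969501)
  k2: at (x, y) = (0.876174, -0.329718), (dx/dtau, dy/dtau) = (1.592422, -1.144192); Gamma_xxx = 0.000000, Gamma_xxy = 0.000000, Gamma_xyy = 1.790492, Gamma_yxx = 0.000000, Gamma_yxy = -0.558506, Gamma_yyy = 0.000000; k2 = (1.592422, -1.144192, -2.344069, -2.035235)
  k3: at (x, y) = (0.874802, -0.330949), (dx/dtau, dy/dtau) = (1.588721, -1.145836); Gamma_xxx = 0.000000, Gamma_xxy = 0.000000, Gamma_xyy = 1.791865, Gamma_yxx = 0.000000, Gamma_yxy = -0.558078, Gamma_yyy = 0.000000; k3 = (1.588721, -1.145836, -2.352610, -2.031864)
  k4: at (x, y) = (0.914427, -0.359636), (dx/dtau, dy/dtau) = (1.529692, -1.196548); Gamma_xxx = 0.000000, Gamma_xxy = 0.000000, Gamma_xyy = 1.752239, Gamma_yxx = 0.000000, Gamma_yxy = -0.570698, Gamma_yyy = 0.000000; k4 = (1.529692, -1.196548, -2.508728, -2.089155)
  Y <- Y + (h/6)(k1 + 2k2 + 2k3 + k4): x = 0.9145, y = -0.3596, dx/dtau = 1.5298, dy/dtau = -1.1966
step 3:
  k1: at (x, y) = (0.914485, -0.359607), (dx/dtau, dy/dtau) = (1.529838, -1.196562); Gamma_xxx = 0.000000, Gamma_xxy = 0.000000, Gamma_xyy = 1.752181, Gamma_yxx = 0.000000, Gamma_yxy = -0.570717, Gamma_yyy = 0.000000; k1 = (1.529838, -1.196562, -2.508703, -2.089448)
  k2: at (x, y) = (0.952731, -0.389521), (dx/dtau, dy/dtau) = (1.467121, -1.248798); Gamma_xxx = 0.000000, Gamma_xxy = 0.000000, Gamma_xyy = 1.713935, Gamma_yxx = 0.000000, Gamma_yxy = -0.583453, Gamma_yyy = 0.000000; k2 = (1.467121, -1.248798, -2.672876, -2.137931)
  k3: at (x, y) = (0.951163, -0.390827), (dx/dtau, dy/dtau) = (1.463016, -1.250010); Gamma_xxx = 0.000000, Gamma_xxy = 0.000000, Gamma_xyy = 1.715503, Gamma_yxx = 0.000000, Gamma_yxy = -0.582919, Gamma_yyy = 0.000000; k3 = (1.463016, -1.250010, -2.680517, -2.132068)
  k4: at (x, y) = (0.987636, -0.422108), (dx/dtau, dy/dtau) = (1.395812, -1.303165); Gamma_xxx = 0.000000, Gamma_xxy = 0.000000, Gamma_xyy = 1.679030, Gamma_yxx = 0.000000, Gamma_yxy = -0.595582, Gamma_yyy = 0.000000; k4 = (1.395812, -1.303165, -2.851396, -2.166696)
  Y <- Y + (h/6)(k1 + 2k2 + 2k3 + k4): x = 0.9877, y = -0.4221, dx/dtau = 1.3959, dy/dtau = -1.3032
step 4:
  k1: at (x, y) = (0.987701, -0.422085), (dx/dtau, dy/dtau) = (1.395947, -1.303196); Gamma_xxx = 0.000000, Gamma_xxy = 0.000000, Gamma_xyy = 1.678965, Gamma_yxx = 0.000000, Gamma_yxy = -0.595605, Gamma_yyy = 0.000000; k1 = (1.395947, -1.303196, -2.851421, -2.167042)
  k2: at (x, y) = (1.022600, -0.454665), (dx/dtau, dy/dtau) = (1.324662, -1.357372); Gamma_xxx = 0.000000, Gamma_xxy = 0.000000, Gamma_xyy = 1.644067, Gamma_yxx = 0.000000, Gamma_yxy = -0.608248, Gamma_yyy = 0.000000; k2 = (1.324662, -1.357372, -3.029126, -2.187332)
  k3: at (x, y) = (1.020818, -0.456019), (dx/dtau, dy/dtau) = (1.320219, -1.357880); Gamma_xxx = 0.000000, Gamma_xxy = 0.000000, Gamma_xyy = 1.645849, Gamma_yxx = 0.000000, Gamma_yxy = -0.607589, Gamma_yyy = 0.000000; k3 = (1.320219, -1.357880, -3.034677, -2.178449)
  k4: at (x, y) = (1.053712, -0.489979), (dx/dtau, dy/dtau) = (1.244214, -1.412119); Gamma_xxx = 0.000000, Gamma_xxy = 0.000000, Gamma_xyy = 1.612954, Gamma_yxx = 0.000000, Gamma_yxy = -0.619980, Gamma_yyy = 0.000000; k4 = (1.244214, -1.412119, -3.216359, -2.178583)
  Y <- Y + (h/6)(k1 + 2k2 + 2k3 + k4): x = 1.0538, y = -0.4900, dx/dtau = 1.2443, dy/dtau = -1.4122


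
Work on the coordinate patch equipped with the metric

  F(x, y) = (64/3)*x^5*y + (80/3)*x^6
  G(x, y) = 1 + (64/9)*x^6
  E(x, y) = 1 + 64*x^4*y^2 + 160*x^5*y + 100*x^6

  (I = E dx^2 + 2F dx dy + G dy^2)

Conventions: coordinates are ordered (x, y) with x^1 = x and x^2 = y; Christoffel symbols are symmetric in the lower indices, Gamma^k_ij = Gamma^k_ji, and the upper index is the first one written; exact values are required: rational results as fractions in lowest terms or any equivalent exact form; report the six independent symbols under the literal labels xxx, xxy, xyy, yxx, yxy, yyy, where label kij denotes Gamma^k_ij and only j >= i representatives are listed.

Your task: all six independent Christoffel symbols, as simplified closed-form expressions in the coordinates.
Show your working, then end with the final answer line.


E = 1 + 64*x^4*y^2 + 160*x^5*y + 100*x^6; F = (64/3)*x^5*y + (80/3)*x^6; G = 1 + (64/9)*x^6
Gamma^k_ij = (1/2) g^{kl} (d_i g_jl + d_j g_il - d_l g_ij), with g^inv = (1/(EG-F^2)) [[G, -F], [-F, E]]
first partials: E_x = 256*x^3*y^2 + 800*x^4*y + 600*x^5, E_y = 128*x^4*y + 160*x^5, F_x = (320/3)*x^4*y + 160*x^5, F_y = (64/3)*x^5, G_x = (128/3)*x^5, G_y = 0
D = EG - F^2 = 1 + 64*x^4*y^2 + 160*x^5*y + (964/9)*x^6
expanded: Gamma^x_xx = (G E_x - 2F F_x + F E_y)/(2D), Gamma^x_xy = (G E_y - F G_x)/(2D), Gamma^x_yy = (2G F_y - G G_x - F G_y)/(2D), Gamma^y_xx = (2E F_x - E E_y - F E_x)/(2D), Gamma^y_xy = (E G_x - F E_y)/(2D), Gamma^y_yy = (E G_y - 2F F_y + F G_x)/(2D); substitute and cancel common factors

Answer: Gamma_xxx = (2700*x^5 + 3600*x^4*y + 1152*x^3*y^2)/(964*x^6 + 1440*x^5*y + 576*x^4*y^2 + 9), Gamma_xxy = (720*x^5 + 576*x^4*y)/(964*x^6 + 1440*x^5*y + 576*x^4*y^2 + 9), Gamma_xyy = 0, Gamma_yxx = (720*x^5 + 384*x^4*y)/(964*x^6 + 1440*x^5*y + 576*x^4*y^2 + 9), Gamma_yxy = 192*x^5/(964*x^6 + 1440*x^5*y + 576*x^4*y^2 + 9), Gamma_yyy = 0


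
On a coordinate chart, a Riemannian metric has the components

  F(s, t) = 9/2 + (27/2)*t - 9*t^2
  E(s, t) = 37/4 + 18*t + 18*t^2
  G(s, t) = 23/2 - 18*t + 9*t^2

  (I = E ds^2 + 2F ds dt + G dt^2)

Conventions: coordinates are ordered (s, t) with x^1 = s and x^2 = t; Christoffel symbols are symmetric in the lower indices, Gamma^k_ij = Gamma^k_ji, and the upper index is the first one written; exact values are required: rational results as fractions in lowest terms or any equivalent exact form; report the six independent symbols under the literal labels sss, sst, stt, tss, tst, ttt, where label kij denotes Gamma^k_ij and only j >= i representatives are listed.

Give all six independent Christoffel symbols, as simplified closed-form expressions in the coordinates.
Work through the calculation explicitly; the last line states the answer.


E = 37/4 + 18*t + 18*t^2; F = 9/2 + (27/2)*t - 9*t^2; G = 23/2 - 18*t + 9*t^2
Gamma^k_ij = (1/2) g^{kl} (d_i g_jl + d_j g_il - d_l g_ij), with g^inv = (1/(EG-F^2)) [[G, -F], [-F, E]]
first partials: E_s = 0, E_t = 18 + 36*t, F_s = 0, F_t = 27/2 - 18*t, G_s = 0, G_t = -18 + 18*t
D = EG - F^2 = 689/8 - 81*t - 135*t^2 + 81*t^3 + 81*t^4
expanded: Gamma^s_ss = (G E_s - 2F F_s + F E_t)/(2D), Gamma^s_st = (G E_t - F G_s)/(2D), Gamma^s_tt = (2G F_t - G G_s - F G_t)/(2D), Gamma^t_ss = (2E F_s - E E_t - F E_s)/(2D), Gamma^t_st = (E G_s - F E_t)/(2D), Gamma^t_tt = (E G_t - 2F F_t + F G_s)/(2D); substitute and cancel common factors

Answer: Gamma_sss = (-1296*t^3 + 1296*t^2 + 1620*t + 324)/(648*t^4 + 648*t^3 - 1080*t^2 - 648*t + 689), Gamma_sst = (1296*t^3 - 1944*t^2 + 360*t + 828)/(648*t^4 + 648*t^3 - 1080*t^2 - 648*t + 689), Gamma_stt = (-648*t^3 + 1944*t^2 - 2952*t + 1566)/(648*t^4 + 648*t^3 - 1080*t^2 - 648*t + 689), Gamma_tss = (-2592*t^3 - 3888*t^2 - 2628*t - 666)/(648*t^4 + 648*t^3 - 1080*t^2 - 648*t + 689), Gamma_tst = (1296*t^3 - 1296*t^2 - 1620*t - 324)/(648*t^4 + 648*t^3 - 1080*t^2 - 648*t + 689), Gamma_ttt = (2916*t^2 - 1440*t - 1152)/(648*t^4 + 648*t^3 - 1080*t^2 - 648*t + 689)
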